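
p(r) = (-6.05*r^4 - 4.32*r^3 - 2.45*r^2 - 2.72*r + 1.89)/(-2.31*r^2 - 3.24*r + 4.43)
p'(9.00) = 45.44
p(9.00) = 203.29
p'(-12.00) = -64.50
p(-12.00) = 408.90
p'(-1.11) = 3.93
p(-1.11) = -0.27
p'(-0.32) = -0.16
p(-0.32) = 0.49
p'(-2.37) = 1127.84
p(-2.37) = 160.22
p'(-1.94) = 145.33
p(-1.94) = -27.80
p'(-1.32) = 8.81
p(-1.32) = -1.54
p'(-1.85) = 83.40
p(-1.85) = -17.86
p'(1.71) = 6.62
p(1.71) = 10.59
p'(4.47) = 21.87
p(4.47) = 50.89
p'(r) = (4.62*r + 3.24)*(-6.05*r^4 - 4.32*r^3 - 2.45*r^2 - 2.72*r + 1.89)/(-2.31*r^2 - 3.24*r + 4.43)^2 + (-24.2*r^3 - 12.96*r^2 - 4.9*r - 2.72)/(-2.31*r^2 - 3.24*r + 4.43)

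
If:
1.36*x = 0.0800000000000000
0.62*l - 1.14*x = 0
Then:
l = 0.11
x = 0.06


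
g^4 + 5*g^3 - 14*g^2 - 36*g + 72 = (g - 2)^2*(g + 3)*(g + 6)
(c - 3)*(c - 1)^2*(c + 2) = c^4 - 3*c^3 - 3*c^2 + 11*c - 6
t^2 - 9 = (t - 3)*(t + 3)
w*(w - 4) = w^2 - 4*w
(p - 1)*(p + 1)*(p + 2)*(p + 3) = p^4 + 5*p^3 + 5*p^2 - 5*p - 6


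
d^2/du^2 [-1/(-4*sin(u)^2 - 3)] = 8*(-8*sin(u)^4 + 18*sin(u)^2 - 3)/(4*sin(u)^2 + 3)^3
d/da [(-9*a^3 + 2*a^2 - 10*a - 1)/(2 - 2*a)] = (18*a^3 - 29*a^2 + 4*a - 11)/(2*(a^2 - 2*a + 1))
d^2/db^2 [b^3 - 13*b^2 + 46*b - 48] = 6*b - 26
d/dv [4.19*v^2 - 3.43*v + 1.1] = 8.38*v - 3.43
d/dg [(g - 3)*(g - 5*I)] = 2*g - 3 - 5*I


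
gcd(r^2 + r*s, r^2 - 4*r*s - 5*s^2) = r + s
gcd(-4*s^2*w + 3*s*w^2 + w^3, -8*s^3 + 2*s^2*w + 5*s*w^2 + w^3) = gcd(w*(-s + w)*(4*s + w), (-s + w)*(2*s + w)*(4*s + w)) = 4*s^2 - 3*s*w - w^2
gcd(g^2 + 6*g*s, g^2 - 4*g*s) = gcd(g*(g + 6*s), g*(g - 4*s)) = g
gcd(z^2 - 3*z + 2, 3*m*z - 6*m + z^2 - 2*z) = z - 2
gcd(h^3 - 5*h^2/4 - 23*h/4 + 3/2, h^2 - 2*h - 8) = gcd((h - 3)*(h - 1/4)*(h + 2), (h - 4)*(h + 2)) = h + 2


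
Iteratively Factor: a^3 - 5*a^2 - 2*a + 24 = (a + 2)*(a^2 - 7*a + 12) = (a - 3)*(a + 2)*(a - 4)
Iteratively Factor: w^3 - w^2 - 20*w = (w + 4)*(w^2 - 5*w) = w*(w + 4)*(w - 5)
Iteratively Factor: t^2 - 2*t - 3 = (t - 3)*(t + 1)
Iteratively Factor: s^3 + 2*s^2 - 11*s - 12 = (s + 1)*(s^2 + s - 12) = (s - 3)*(s + 1)*(s + 4)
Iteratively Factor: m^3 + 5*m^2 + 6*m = (m + 3)*(m^2 + 2*m) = (m + 2)*(m + 3)*(m)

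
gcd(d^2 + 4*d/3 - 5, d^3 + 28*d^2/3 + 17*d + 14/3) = 1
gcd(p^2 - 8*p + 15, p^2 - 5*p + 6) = p - 3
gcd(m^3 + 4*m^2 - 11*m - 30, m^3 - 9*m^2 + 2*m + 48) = m^2 - m - 6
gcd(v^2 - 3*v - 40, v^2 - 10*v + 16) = v - 8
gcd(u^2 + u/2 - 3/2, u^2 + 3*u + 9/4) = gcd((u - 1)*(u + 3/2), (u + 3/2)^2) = u + 3/2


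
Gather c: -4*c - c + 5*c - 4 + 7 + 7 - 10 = 0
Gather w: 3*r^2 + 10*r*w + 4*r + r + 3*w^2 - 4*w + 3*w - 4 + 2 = 3*r^2 + 5*r + 3*w^2 + w*(10*r - 1) - 2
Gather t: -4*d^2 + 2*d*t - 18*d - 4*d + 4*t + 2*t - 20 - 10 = -4*d^2 - 22*d + t*(2*d + 6) - 30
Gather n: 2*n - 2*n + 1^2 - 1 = 0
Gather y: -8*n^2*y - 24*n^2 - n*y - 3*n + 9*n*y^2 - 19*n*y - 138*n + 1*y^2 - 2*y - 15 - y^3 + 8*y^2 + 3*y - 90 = -24*n^2 - 141*n - y^3 + y^2*(9*n + 9) + y*(-8*n^2 - 20*n + 1) - 105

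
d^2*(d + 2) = d^3 + 2*d^2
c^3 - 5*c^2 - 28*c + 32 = (c - 8)*(c - 1)*(c + 4)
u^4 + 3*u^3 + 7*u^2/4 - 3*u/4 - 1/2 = (u - 1/2)*(u + 1/2)*(u + 1)*(u + 2)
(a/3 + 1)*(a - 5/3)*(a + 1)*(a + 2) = a^4/3 + 13*a^3/9 + a^2/3 - 37*a/9 - 10/3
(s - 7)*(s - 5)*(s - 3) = s^3 - 15*s^2 + 71*s - 105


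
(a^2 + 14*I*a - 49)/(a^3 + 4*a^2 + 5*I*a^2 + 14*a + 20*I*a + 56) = (a + 7*I)/(a^2 + 2*a*(2 - I) - 8*I)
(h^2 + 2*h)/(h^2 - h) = (h + 2)/(h - 1)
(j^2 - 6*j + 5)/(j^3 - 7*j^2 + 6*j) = (j - 5)/(j*(j - 6))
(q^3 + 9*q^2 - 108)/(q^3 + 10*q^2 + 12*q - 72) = (q - 3)/(q - 2)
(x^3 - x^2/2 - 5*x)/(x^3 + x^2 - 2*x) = (x - 5/2)/(x - 1)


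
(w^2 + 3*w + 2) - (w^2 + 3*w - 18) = 20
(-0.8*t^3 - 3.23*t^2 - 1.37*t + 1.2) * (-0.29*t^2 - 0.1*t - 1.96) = 0.232*t^5 + 1.0167*t^4 + 2.2883*t^3 + 6.1198*t^2 + 2.5652*t - 2.352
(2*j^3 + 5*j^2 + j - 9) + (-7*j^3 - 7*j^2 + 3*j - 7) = -5*j^3 - 2*j^2 + 4*j - 16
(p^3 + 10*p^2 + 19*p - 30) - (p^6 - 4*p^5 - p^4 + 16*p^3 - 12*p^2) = -p^6 + 4*p^5 + p^4 - 15*p^3 + 22*p^2 + 19*p - 30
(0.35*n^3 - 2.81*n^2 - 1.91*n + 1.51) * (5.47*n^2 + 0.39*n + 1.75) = 1.9145*n^5 - 15.2342*n^4 - 10.9311*n^3 + 2.5973*n^2 - 2.7536*n + 2.6425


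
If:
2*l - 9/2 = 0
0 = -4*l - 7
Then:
No Solution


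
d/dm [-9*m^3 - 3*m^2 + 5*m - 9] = -27*m^2 - 6*m + 5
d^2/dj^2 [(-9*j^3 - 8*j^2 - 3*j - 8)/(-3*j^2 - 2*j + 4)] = 2*(123*j^3 + 288*j^2 + 684*j + 280)/(27*j^6 + 54*j^5 - 72*j^4 - 136*j^3 + 96*j^2 + 96*j - 64)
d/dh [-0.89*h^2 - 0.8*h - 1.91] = -1.78*h - 0.8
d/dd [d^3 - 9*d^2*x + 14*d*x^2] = 3*d^2 - 18*d*x + 14*x^2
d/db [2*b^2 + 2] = 4*b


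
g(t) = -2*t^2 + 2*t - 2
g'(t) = 2 - 4*t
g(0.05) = -1.90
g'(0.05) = 1.80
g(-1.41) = -8.80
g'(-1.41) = 7.64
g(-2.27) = -16.85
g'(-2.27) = 11.08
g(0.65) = -1.54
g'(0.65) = -0.60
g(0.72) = -1.60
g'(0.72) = -0.88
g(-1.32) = -8.12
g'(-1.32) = 7.28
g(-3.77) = -37.97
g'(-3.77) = 17.08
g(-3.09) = -27.28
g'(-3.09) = 14.36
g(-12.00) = -314.00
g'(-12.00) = 50.00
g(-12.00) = -314.00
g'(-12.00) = 50.00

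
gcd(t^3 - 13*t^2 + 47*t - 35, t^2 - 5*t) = t - 5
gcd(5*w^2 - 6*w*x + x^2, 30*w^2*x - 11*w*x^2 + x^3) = -5*w + x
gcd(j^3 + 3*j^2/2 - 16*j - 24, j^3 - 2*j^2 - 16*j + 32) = j^2 - 16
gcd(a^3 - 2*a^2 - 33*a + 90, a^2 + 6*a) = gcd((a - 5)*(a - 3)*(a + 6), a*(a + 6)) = a + 6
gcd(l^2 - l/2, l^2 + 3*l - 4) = 1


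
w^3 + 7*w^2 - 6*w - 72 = (w - 3)*(w + 4)*(w + 6)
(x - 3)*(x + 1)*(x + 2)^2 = x^4 + 2*x^3 - 7*x^2 - 20*x - 12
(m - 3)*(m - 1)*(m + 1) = m^3 - 3*m^2 - m + 3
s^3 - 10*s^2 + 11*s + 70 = (s - 7)*(s - 5)*(s + 2)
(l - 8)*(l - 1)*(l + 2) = l^3 - 7*l^2 - 10*l + 16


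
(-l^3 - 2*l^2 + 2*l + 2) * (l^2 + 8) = -l^5 - 2*l^4 - 6*l^3 - 14*l^2 + 16*l + 16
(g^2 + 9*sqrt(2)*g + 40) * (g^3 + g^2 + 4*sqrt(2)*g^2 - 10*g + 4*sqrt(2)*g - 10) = g^5 + g^4 + 13*sqrt(2)*g^4 + 13*sqrt(2)*g^3 + 102*g^3 + 70*sqrt(2)*g^2 + 102*g^2 - 400*g + 70*sqrt(2)*g - 400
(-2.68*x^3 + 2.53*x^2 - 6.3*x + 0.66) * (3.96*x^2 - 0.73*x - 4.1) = -10.6128*x^5 + 11.9752*x^4 - 15.8069*x^3 - 3.1604*x^2 + 25.3482*x - 2.706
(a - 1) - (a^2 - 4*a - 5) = -a^2 + 5*a + 4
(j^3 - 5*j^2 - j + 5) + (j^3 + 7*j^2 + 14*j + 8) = 2*j^3 + 2*j^2 + 13*j + 13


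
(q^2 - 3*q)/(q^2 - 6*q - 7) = q*(3 - q)/(-q^2 + 6*q + 7)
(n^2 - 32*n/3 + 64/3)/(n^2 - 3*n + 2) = (3*n^2 - 32*n + 64)/(3*(n^2 - 3*n + 2))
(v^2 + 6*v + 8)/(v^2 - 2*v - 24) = (v + 2)/(v - 6)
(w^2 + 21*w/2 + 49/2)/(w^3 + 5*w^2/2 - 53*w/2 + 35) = (2*w + 7)/(2*w^2 - 9*w + 10)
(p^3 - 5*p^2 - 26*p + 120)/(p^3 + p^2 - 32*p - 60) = (p - 4)/(p + 2)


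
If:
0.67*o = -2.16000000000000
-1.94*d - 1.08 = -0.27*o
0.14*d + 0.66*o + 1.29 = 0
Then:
No Solution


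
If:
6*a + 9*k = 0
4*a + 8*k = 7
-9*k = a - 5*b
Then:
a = -21/4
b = 21/4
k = 7/2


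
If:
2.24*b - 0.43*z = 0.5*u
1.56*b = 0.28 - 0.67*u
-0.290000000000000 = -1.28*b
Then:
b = 0.23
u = -0.11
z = 1.31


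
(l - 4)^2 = l^2 - 8*l + 16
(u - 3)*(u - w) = u^2 - u*w - 3*u + 3*w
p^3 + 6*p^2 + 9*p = p*(p + 3)^2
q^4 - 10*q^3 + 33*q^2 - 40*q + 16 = (q - 4)^2*(q - 1)^2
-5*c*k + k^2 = k*(-5*c + k)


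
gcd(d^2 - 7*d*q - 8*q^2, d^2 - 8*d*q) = -d + 8*q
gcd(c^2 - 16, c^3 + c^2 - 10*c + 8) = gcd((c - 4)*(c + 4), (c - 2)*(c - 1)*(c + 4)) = c + 4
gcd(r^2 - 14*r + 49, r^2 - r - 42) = r - 7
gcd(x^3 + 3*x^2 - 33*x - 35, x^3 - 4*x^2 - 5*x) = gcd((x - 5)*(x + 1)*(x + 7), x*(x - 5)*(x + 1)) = x^2 - 4*x - 5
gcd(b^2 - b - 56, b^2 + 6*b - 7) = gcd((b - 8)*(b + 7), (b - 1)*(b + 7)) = b + 7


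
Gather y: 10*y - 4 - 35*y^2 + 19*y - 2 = -35*y^2 + 29*y - 6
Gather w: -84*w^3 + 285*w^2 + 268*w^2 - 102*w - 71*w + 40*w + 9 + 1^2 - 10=-84*w^3 + 553*w^2 - 133*w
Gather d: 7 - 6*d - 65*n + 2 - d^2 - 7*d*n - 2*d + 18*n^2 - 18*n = -d^2 + d*(-7*n - 8) + 18*n^2 - 83*n + 9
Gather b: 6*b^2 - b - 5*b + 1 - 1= 6*b^2 - 6*b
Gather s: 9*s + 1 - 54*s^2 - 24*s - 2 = -54*s^2 - 15*s - 1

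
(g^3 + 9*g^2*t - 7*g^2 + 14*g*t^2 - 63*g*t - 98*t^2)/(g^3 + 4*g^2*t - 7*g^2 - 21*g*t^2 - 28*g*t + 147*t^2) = (-g - 2*t)/(-g + 3*t)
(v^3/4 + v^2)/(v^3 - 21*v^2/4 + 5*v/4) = v*(v + 4)/(4*v^2 - 21*v + 5)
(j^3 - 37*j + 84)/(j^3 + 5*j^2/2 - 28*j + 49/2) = 2*(j^2 - 7*j + 12)/(2*j^2 - 9*j + 7)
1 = 1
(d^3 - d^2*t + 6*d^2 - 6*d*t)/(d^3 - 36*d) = (d - t)/(d - 6)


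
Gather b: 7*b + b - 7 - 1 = 8*b - 8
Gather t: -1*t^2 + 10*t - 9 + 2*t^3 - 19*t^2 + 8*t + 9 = 2*t^3 - 20*t^2 + 18*t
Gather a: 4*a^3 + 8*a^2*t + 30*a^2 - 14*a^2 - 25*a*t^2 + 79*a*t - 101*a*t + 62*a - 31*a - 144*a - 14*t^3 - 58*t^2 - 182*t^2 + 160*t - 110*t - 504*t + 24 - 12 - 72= 4*a^3 + a^2*(8*t + 16) + a*(-25*t^2 - 22*t - 113) - 14*t^3 - 240*t^2 - 454*t - 60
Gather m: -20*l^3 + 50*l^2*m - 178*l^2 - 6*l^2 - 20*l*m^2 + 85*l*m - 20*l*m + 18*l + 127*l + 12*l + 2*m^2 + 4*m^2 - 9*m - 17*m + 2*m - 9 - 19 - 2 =-20*l^3 - 184*l^2 + 157*l + m^2*(6 - 20*l) + m*(50*l^2 + 65*l - 24) - 30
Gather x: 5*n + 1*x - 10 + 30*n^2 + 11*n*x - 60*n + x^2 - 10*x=30*n^2 - 55*n + x^2 + x*(11*n - 9) - 10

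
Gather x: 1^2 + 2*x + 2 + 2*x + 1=4*x + 4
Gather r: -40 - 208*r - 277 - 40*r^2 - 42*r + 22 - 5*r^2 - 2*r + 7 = -45*r^2 - 252*r - 288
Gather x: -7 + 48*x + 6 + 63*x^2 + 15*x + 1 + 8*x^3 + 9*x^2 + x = 8*x^3 + 72*x^2 + 64*x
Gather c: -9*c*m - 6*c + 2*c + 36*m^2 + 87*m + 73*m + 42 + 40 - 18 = c*(-9*m - 4) + 36*m^2 + 160*m + 64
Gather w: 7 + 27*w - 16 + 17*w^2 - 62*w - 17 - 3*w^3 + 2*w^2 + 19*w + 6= -3*w^3 + 19*w^2 - 16*w - 20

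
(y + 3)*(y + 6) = y^2 + 9*y + 18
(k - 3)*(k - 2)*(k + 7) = k^3 + 2*k^2 - 29*k + 42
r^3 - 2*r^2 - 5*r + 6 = (r - 3)*(r - 1)*(r + 2)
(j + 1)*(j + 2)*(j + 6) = j^3 + 9*j^2 + 20*j + 12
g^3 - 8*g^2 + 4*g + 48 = (g - 6)*(g - 4)*(g + 2)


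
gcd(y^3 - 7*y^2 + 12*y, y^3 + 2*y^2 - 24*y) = y^2 - 4*y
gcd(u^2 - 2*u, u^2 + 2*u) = u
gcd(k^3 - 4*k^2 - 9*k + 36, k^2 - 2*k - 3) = k - 3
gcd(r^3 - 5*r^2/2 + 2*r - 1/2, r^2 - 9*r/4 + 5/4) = r - 1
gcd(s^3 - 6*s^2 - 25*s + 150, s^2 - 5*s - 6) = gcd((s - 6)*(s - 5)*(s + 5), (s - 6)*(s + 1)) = s - 6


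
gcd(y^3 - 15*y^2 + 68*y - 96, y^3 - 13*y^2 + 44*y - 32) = y^2 - 12*y + 32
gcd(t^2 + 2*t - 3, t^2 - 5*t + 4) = t - 1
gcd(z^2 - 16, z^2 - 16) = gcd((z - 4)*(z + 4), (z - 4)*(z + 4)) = z^2 - 16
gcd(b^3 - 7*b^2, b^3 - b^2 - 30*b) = b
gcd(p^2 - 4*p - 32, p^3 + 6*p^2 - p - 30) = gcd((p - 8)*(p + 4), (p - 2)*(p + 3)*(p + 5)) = 1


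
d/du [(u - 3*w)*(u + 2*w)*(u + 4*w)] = 3*u^2 + 6*u*w - 10*w^2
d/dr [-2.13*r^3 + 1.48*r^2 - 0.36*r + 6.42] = -6.39*r^2 + 2.96*r - 0.36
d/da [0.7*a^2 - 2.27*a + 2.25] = 1.4*a - 2.27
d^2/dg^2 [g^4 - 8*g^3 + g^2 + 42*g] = 12*g^2 - 48*g + 2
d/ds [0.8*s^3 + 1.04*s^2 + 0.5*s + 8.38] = 2.4*s^2 + 2.08*s + 0.5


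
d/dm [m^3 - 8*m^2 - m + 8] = 3*m^2 - 16*m - 1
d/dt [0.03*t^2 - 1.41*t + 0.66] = 0.06*t - 1.41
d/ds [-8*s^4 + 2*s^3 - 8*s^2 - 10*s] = -32*s^3 + 6*s^2 - 16*s - 10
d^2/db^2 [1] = 0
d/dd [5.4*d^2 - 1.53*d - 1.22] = 10.8*d - 1.53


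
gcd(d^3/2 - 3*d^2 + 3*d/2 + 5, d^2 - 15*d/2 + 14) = 1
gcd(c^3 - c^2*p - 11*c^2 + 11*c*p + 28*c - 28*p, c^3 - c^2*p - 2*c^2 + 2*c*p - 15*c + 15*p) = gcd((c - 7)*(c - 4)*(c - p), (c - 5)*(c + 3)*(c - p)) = -c + p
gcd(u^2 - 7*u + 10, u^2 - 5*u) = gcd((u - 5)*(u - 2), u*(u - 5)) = u - 5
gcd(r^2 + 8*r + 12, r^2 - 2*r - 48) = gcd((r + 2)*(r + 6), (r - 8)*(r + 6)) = r + 6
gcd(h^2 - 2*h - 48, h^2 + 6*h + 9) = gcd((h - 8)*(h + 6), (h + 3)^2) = 1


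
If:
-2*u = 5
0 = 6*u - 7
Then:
No Solution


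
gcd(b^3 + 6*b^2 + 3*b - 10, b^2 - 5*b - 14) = b + 2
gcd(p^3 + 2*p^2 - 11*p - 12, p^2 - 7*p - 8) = p + 1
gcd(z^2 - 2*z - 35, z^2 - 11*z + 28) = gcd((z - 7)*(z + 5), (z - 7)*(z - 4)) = z - 7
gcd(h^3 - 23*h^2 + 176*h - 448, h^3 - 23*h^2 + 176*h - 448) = h^3 - 23*h^2 + 176*h - 448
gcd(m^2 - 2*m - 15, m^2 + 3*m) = m + 3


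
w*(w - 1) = w^2 - w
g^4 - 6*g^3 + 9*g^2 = g^2*(g - 3)^2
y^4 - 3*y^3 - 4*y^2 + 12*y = y*(y - 3)*(y - 2)*(y + 2)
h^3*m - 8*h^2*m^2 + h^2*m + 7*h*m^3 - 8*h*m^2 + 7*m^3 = (h - 7*m)*(h - m)*(h*m + m)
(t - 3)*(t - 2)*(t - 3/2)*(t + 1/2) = t^4 - 6*t^3 + 41*t^2/4 - 9*t/4 - 9/2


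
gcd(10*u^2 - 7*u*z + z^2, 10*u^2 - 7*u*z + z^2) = 10*u^2 - 7*u*z + z^2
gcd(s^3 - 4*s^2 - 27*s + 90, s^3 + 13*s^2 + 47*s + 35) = s + 5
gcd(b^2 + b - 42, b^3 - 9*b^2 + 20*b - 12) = b - 6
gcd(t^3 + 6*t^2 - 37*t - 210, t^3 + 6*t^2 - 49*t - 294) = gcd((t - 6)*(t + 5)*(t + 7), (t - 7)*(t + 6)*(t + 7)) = t + 7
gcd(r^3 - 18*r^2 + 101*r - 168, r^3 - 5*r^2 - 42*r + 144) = r^2 - 11*r + 24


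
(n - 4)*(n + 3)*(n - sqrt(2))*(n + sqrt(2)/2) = n^4 - n^3 - sqrt(2)*n^3/2 - 13*n^2 + sqrt(2)*n^2/2 + n + 6*sqrt(2)*n + 12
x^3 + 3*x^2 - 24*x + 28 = (x - 2)^2*(x + 7)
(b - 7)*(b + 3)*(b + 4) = b^3 - 37*b - 84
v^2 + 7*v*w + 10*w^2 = (v + 2*w)*(v + 5*w)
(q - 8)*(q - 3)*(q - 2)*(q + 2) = q^4 - 11*q^3 + 20*q^2 + 44*q - 96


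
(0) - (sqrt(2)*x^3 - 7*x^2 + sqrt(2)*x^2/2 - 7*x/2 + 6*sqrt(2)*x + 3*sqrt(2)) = -sqrt(2)*x^3 - sqrt(2)*x^2/2 + 7*x^2 - 6*sqrt(2)*x + 7*x/2 - 3*sqrt(2)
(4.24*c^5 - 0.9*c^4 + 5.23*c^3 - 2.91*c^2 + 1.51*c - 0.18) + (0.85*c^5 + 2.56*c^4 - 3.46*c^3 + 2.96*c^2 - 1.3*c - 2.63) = 5.09*c^5 + 1.66*c^4 + 1.77*c^3 + 0.0499999999999998*c^2 + 0.21*c - 2.81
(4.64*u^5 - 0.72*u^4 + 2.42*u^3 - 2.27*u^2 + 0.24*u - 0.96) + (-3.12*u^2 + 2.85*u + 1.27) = 4.64*u^5 - 0.72*u^4 + 2.42*u^3 - 5.39*u^2 + 3.09*u + 0.31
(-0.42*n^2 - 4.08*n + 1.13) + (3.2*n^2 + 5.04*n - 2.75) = 2.78*n^2 + 0.96*n - 1.62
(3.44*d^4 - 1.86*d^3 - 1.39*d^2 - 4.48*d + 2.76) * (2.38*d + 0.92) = 8.1872*d^5 - 1.262*d^4 - 5.0194*d^3 - 11.9412*d^2 + 2.4472*d + 2.5392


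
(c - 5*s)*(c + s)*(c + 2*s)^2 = c^4 - 17*c^2*s^2 - 36*c*s^3 - 20*s^4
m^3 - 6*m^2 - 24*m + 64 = (m - 8)*(m - 2)*(m + 4)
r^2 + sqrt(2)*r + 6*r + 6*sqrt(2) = (r + 6)*(r + sqrt(2))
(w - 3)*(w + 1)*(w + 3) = w^3 + w^2 - 9*w - 9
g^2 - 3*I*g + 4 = (g - 4*I)*(g + I)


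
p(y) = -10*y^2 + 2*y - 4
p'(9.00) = -178.00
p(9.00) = -796.00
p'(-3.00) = 62.00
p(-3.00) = -100.00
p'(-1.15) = 25.00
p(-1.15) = -19.52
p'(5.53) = -108.60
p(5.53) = -298.75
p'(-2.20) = 46.00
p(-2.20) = -56.80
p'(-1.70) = 36.00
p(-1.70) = -36.30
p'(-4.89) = 99.80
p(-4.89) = -252.90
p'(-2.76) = 57.20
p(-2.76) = -85.70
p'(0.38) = -5.60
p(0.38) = -4.68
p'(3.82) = -74.40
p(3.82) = -142.28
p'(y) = 2 - 20*y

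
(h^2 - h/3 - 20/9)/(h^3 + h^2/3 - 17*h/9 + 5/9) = (9*h^2 - 3*h - 20)/(9*h^3 + 3*h^2 - 17*h + 5)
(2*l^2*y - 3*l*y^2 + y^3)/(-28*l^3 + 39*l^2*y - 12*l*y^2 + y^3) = y*(-2*l + y)/(28*l^2 - 11*l*y + y^2)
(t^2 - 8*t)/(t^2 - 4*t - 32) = t/(t + 4)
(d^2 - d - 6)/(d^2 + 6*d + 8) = (d - 3)/(d + 4)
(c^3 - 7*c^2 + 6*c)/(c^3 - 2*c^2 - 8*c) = (-c^2 + 7*c - 6)/(-c^2 + 2*c + 8)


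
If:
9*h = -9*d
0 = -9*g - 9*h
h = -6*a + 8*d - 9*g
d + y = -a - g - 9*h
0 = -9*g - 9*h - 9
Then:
No Solution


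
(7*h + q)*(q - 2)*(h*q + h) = 7*h^2*q^2 - 7*h^2*q - 14*h^2 + h*q^3 - h*q^2 - 2*h*q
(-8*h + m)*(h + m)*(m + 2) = -8*h^2*m - 16*h^2 - 7*h*m^2 - 14*h*m + m^3 + 2*m^2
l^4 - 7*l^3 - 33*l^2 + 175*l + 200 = (l - 8)*(l - 5)*(l + 1)*(l + 5)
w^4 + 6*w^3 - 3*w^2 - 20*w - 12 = (w - 2)*(w + 1)^2*(w + 6)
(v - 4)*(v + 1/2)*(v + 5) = v^3 + 3*v^2/2 - 39*v/2 - 10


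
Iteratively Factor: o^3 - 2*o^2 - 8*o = (o)*(o^2 - 2*o - 8) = o*(o - 4)*(o + 2)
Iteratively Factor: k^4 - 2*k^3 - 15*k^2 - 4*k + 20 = (k - 1)*(k^3 - k^2 - 16*k - 20) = (k - 5)*(k - 1)*(k^2 + 4*k + 4) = (k - 5)*(k - 1)*(k + 2)*(k + 2)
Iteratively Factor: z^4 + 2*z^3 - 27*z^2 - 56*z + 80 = (z - 5)*(z^3 + 7*z^2 + 8*z - 16) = (z - 5)*(z - 1)*(z^2 + 8*z + 16) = (z - 5)*(z - 1)*(z + 4)*(z + 4)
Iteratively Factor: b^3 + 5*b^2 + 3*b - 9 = (b + 3)*(b^2 + 2*b - 3) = (b + 3)^2*(b - 1)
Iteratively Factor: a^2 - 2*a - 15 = (a + 3)*(a - 5)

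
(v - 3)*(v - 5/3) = v^2 - 14*v/3 + 5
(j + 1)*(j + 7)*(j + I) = j^3 + 8*j^2 + I*j^2 + 7*j + 8*I*j + 7*I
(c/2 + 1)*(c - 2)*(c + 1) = c^3/2 + c^2/2 - 2*c - 2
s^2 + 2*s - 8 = (s - 2)*(s + 4)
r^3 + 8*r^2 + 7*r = r*(r + 1)*(r + 7)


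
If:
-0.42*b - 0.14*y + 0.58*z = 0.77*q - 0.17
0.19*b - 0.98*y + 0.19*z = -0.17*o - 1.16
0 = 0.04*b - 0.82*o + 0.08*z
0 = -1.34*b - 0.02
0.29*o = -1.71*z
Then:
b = -0.01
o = -0.00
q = 0.01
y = 1.18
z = 0.00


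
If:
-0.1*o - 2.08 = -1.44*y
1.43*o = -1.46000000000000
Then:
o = -1.02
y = 1.37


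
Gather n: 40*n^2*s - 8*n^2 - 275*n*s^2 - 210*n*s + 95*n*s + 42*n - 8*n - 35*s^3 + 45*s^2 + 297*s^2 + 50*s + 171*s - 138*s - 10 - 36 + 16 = n^2*(40*s - 8) + n*(-275*s^2 - 115*s + 34) - 35*s^3 + 342*s^2 + 83*s - 30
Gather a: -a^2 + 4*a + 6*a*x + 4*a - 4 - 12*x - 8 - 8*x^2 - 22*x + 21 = -a^2 + a*(6*x + 8) - 8*x^2 - 34*x + 9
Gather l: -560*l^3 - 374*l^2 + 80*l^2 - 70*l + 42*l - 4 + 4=-560*l^3 - 294*l^2 - 28*l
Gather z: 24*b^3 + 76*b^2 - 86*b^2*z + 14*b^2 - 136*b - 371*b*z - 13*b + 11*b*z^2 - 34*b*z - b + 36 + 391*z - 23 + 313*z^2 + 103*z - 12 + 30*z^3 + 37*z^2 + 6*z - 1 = 24*b^3 + 90*b^2 - 150*b + 30*z^3 + z^2*(11*b + 350) + z*(-86*b^2 - 405*b + 500)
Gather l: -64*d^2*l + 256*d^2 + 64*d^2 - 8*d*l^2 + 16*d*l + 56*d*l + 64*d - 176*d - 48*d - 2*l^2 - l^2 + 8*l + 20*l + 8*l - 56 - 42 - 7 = 320*d^2 - 160*d + l^2*(-8*d - 3) + l*(-64*d^2 + 72*d + 36) - 105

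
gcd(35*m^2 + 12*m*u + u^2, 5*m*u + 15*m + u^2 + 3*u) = 5*m + u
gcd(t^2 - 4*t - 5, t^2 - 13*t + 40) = t - 5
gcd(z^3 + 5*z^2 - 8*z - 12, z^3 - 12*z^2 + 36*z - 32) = z - 2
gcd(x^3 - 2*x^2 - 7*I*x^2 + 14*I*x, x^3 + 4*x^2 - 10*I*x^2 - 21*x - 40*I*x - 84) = x - 7*I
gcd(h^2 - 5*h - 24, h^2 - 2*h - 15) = h + 3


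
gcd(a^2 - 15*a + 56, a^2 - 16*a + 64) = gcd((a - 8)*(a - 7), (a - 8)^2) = a - 8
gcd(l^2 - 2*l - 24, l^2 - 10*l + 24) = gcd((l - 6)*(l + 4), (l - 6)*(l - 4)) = l - 6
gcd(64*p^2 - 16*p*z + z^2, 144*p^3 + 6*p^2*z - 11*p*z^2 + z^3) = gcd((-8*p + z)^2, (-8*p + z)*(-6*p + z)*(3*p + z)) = -8*p + z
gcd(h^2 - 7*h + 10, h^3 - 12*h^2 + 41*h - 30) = h - 5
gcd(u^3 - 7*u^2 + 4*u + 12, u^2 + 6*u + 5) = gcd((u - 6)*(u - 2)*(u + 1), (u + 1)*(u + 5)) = u + 1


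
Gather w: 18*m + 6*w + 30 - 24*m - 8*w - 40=-6*m - 2*w - 10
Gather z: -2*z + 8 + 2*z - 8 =0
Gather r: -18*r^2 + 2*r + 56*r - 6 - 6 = -18*r^2 + 58*r - 12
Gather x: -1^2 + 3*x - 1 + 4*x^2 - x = 4*x^2 + 2*x - 2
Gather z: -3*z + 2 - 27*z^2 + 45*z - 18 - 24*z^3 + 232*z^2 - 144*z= -24*z^3 + 205*z^2 - 102*z - 16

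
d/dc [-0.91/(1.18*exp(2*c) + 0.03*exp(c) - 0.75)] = (2.1476*exp(c) + 0.0273)*exp(c)/(1.18*exp(2*c) + 0.03*exp(c) - 0.75)^2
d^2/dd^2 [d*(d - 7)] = 2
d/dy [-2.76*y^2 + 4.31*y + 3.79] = 4.31 - 5.52*y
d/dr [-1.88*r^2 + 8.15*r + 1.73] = 8.15 - 3.76*r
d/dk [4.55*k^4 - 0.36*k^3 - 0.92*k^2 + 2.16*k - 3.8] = 18.2*k^3 - 1.08*k^2 - 1.84*k + 2.16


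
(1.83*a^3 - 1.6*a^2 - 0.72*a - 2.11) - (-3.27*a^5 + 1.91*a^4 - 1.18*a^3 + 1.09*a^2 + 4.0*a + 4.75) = 3.27*a^5 - 1.91*a^4 + 3.01*a^3 - 2.69*a^2 - 4.72*a - 6.86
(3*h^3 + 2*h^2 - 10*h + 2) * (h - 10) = 3*h^4 - 28*h^3 - 30*h^2 + 102*h - 20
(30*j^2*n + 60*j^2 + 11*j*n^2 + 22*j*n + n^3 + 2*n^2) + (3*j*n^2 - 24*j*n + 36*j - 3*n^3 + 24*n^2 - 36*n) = 30*j^2*n + 60*j^2 + 14*j*n^2 - 2*j*n + 36*j - 2*n^3 + 26*n^2 - 36*n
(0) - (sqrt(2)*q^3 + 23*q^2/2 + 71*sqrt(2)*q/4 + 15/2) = -sqrt(2)*q^3 - 23*q^2/2 - 71*sqrt(2)*q/4 - 15/2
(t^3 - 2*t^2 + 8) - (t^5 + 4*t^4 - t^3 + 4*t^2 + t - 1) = -t^5 - 4*t^4 + 2*t^3 - 6*t^2 - t + 9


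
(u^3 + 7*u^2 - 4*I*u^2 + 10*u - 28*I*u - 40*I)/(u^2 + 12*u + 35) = (u^2 + u*(2 - 4*I) - 8*I)/(u + 7)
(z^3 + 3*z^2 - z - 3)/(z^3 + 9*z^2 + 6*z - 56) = (z^3 + 3*z^2 - z - 3)/(z^3 + 9*z^2 + 6*z - 56)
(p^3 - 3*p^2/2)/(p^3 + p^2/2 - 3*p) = p/(p + 2)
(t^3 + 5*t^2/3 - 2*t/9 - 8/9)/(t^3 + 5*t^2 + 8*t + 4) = (9*t^2 + 6*t - 8)/(9*(t^2 + 4*t + 4))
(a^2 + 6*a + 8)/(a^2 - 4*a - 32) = (a + 2)/(a - 8)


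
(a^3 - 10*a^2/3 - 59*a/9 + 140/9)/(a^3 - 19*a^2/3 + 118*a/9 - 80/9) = (3*a^2 - 5*a - 28)/(3*a^2 - 14*a + 16)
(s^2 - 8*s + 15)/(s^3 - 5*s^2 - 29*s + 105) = (s - 5)/(s^2 - 2*s - 35)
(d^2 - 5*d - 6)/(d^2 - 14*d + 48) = (d + 1)/(d - 8)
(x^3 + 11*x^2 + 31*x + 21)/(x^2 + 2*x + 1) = (x^2 + 10*x + 21)/(x + 1)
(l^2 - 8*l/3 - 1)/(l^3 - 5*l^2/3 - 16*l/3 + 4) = (3*l + 1)/(3*l^2 + 4*l - 4)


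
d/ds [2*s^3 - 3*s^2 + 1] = 6*s*(s - 1)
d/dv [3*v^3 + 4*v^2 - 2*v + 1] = 9*v^2 + 8*v - 2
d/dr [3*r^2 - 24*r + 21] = 6*r - 24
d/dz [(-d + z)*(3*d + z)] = 2*d + 2*z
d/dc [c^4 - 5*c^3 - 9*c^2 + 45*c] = 4*c^3 - 15*c^2 - 18*c + 45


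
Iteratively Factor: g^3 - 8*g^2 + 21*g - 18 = (g - 2)*(g^2 - 6*g + 9) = (g - 3)*(g - 2)*(g - 3)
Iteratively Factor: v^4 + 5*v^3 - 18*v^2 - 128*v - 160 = (v + 2)*(v^3 + 3*v^2 - 24*v - 80) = (v + 2)*(v + 4)*(v^2 - v - 20) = (v + 2)*(v + 4)^2*(v - 5)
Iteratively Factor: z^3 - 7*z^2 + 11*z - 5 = (z - 1)*(z^2 - 6*z + 5) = (z - 1)^2*(z - 5)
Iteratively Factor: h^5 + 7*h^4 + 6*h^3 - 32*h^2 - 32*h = (h + 4)*(h^4 + 3*h^3 - 6*h^2 - 8*h) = h*(h + 4)*(h^3 + 3*h^2 - 6*h - 8) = h*(h + 1)*(h + 4)*(h^2 + 2*h - 8) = h*(h - 2)*(h + 1)*(h + 4)*(h + 4)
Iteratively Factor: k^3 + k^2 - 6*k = (k + 3)*(k^2 - 2*k) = (k - 2)*(k + 3)*(k)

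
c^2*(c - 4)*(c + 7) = c^4 + 3*c^3 - 28*c^2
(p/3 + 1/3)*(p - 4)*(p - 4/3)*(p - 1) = p^4/3 - 16*p^3/9 + 13*p^2/9 + 16*p/9 - 16/9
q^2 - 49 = (q - 7)*(q + 7)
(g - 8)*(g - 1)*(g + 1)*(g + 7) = g^4 - g^3 - 57*g^2 + g + 56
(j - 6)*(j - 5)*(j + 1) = j^3 - 10*j^2 + 19*j + 30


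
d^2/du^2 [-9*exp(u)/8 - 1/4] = -9*exp(u)/8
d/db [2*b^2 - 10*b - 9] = 4*b - 10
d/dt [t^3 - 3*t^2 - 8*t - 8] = 3*t^2 - 6*t - 8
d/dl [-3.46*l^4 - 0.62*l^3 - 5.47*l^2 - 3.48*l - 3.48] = -13.84*l^3 - 1.86*l^2 - 10.94*l - 3.48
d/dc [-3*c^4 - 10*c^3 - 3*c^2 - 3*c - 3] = -12*c^3 - 30*c^2 - 6*c - 3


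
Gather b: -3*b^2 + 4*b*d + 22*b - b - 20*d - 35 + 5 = -3*b^2 + b*(4*d + 21) - 20*d - 30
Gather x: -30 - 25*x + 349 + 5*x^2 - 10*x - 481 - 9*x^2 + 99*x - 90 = -4*x^2 + 64*x - 252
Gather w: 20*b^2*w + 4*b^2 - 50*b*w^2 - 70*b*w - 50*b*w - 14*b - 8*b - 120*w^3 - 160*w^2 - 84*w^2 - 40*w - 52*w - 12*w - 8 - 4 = 4*b^2 - 22*b - 120*w^3 + w^2*(-50*b - 244) + w*(20*b^2 - 120*b - 104) - 12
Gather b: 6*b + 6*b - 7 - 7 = 12*b - 14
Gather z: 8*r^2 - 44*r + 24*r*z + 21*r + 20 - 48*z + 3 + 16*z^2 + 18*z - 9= 8*r^2 - 23*r + 16*z^2 + z*(24*r - 30) + 14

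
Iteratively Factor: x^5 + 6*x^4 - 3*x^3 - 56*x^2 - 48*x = (x + 4)*(x^4 + 2*x^3 - 11*x^2 - 12*x) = (x + 1)*(x + 4)*(x^3 + x^2 - 12*x) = (x + 1)*(x + 4)^2*(x^2 - 3*x) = (x - 3)*(x + 1)*(x + 4)^2*(x)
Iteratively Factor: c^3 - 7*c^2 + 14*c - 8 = (c - 4)*(c^2 - 3*c + 2) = (c - 4)*(c - 2)*(c - 1)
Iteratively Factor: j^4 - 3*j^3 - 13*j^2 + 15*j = (j)*(j^3 - 3*j^2 - 13*j + 15) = j*(j + 3)*(j^2 - 6*j + 5) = j*(j - 5)*(j + 3)*(j - 1)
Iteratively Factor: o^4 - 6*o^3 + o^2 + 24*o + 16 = (o - 4)*(o^3 - 2*o^2 - 7*o - 4) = (o - 4)^2*(o^2 + 2*o + 1) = (o - 4)^2*(o + 1)*(o + 1)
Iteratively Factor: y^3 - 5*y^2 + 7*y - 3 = (y - 1)*(y^2 - 4*y + 3) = (y - 1)^2*(y - 3)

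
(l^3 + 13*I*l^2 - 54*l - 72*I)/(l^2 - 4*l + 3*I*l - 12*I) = (l^2 + 10*I*l - 24)/(l - 4)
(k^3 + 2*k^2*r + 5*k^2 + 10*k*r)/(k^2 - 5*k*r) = (k^2 + 2*k*r + 5*k + 10*r)/(k - 5*r)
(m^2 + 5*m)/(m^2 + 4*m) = (m + 5)/(m + 4)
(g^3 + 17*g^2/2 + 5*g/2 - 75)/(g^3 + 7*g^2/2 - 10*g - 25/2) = (g + 6)/(g + 1)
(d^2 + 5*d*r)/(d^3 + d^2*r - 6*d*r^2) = (d + 5*r)/(d^2 + d*r - 6*r^2)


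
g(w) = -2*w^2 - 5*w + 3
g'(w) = -4*w - 5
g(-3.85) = -7.40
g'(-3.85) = 10.40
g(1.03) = -4.27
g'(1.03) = -9.12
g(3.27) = -34.74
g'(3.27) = -18.08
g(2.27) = -18.66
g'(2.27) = -14.08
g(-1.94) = 5.17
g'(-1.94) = 2.76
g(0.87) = -2.86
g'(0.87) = -8.48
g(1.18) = -5.68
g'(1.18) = -9.72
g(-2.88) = 0.81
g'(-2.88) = 6.52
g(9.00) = -204.00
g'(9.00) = -41.00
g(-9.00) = -114.00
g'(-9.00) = 31.00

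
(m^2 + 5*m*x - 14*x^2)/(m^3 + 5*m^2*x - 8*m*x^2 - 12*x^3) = (m + 7*x)/(m^2 + 7*m*x + 6*x^2)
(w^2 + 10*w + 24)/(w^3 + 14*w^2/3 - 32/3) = 3*(w + 6)/(3*w^2 + 2*w - 8)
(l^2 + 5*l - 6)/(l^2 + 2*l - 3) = (l + 6)/(l + 3)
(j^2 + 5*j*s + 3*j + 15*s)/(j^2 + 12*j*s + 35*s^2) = (j + 3)/(j + 7*s)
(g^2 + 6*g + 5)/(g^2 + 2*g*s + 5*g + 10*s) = (g + 1)/(g + 2*s)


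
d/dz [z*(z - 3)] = 2*z - 3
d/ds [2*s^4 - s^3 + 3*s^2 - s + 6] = 8*s^3 - 3*s^2 + 6*s - 1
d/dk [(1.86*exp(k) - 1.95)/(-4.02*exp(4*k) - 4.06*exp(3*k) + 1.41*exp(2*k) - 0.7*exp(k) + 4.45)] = (22.4316*exp(4*k) - 16.2528*exp(3*k) - 26.3736*exp(2*k) + 5.499*exp(k) + 6.912)*exp(k)/(16.1604*exp(8*k) + 32.6424*exp(7*k) + 5.1472*exp(6*k) - 5.8212*exp(5*k) - 28.1059*exp(4*k) - 38.108*exp(3*k) + 13.039*exp(2*k) - 6.23*exp(k) + 19.8025)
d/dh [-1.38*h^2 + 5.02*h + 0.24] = 5.02 - 2.76*h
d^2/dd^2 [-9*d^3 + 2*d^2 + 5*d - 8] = 4 - 54*d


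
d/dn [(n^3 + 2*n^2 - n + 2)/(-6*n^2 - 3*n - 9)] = (-2*n^4 - 2*n^3 - 13*n^2 - 4*n + 5)/(3*(4*n^4 + 4*n^3 + 13*n^2 + 6*n + 9))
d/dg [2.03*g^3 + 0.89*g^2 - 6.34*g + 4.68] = 6.09*g^2 + 1.78*g - 6.34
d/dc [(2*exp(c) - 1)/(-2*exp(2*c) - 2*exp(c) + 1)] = 4*(exp(c) - 1)*exp(2*c)/(4*exp(4*c) + 8*exp(3*c) - 4*exp(c) + 1)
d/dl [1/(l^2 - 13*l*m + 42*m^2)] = (-2*l + 13*m)/(l^2 - 13*l*m + 42*m^2)^2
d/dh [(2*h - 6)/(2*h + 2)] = 4/(h + 1)^2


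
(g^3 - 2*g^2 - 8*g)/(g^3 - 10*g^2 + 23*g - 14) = g*(g^2 - 2*g - 8)/(g^3 - 10*g^2 + 23*g - 14)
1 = 1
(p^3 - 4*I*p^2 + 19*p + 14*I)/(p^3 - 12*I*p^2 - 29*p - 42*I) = (p + 2*I)/(p - 6*I)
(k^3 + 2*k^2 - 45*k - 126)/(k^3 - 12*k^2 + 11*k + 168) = (k + 6)/(k - 8)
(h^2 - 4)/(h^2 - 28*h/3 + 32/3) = 3*(h^2 - 4)/(3*h^2 - 28*h + 32)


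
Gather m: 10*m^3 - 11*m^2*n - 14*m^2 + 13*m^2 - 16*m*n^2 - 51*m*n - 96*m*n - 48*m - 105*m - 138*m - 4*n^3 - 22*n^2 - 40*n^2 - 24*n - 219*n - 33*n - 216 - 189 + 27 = 10*m^3 + m^2*(-11*n - 1) + m*(-16*n^2 - 147*n - 291) - 4*n^3 - 62*n^2 - 276*n - 378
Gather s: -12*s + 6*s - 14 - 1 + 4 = -6*s - 11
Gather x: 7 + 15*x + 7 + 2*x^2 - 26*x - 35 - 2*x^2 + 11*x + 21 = 0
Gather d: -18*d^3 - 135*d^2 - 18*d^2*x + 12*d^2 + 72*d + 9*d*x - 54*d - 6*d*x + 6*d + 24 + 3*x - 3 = -18*d^3 + d^2*(-18*x - 123) + d*(3*x + 24) + 3*x + 21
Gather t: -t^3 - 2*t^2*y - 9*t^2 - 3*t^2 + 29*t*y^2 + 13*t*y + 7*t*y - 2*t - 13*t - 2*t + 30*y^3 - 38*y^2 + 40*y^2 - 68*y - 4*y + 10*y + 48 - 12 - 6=-t^3 + t^2*(-2*y - 12) + t*(29*y^2 + 20*y - 17) + 30*y^3 + 2*y^2 - 62*y + 30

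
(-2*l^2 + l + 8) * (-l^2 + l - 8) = 2*l^4 - 3*l^3 + 9*l^2 - 64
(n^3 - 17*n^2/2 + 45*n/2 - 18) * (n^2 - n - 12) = n^5 - 19*n^4/2 + 19*n^3 + 123*n^2/2 - 252*n + 216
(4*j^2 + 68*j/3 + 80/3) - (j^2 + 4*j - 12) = 3*j^2 + 56*j/3 + 116/3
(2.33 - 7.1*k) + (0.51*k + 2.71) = 5.04 - 6.59*k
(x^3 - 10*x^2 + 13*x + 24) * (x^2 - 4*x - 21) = x^5 - 14*x^4 + 32*x^3 + 182*x^2 - 369*x - 504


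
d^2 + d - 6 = (d - 2)*(d + 3)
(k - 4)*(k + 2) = k^2 - 2*k - 8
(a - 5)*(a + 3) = a^2 - 2*a - 15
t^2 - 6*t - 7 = (t - 7)*(t + 1)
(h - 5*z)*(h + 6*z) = h^2 + h*z - 30*z^2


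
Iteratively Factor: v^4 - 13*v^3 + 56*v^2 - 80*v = (v)*(v^3 - 13*v^2 + 56*v - 80) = v*(v - 4)*(v^2 - 9*v + 20) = v*(v - 5)*(v - 4)*(v - 4)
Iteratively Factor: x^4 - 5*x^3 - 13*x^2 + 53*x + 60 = (x + 1)*(x^3 - 6*x^2 - 7*x + 60) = (x - 4)*(x + 1)*(x^2 - 2*x - 15) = (x - 5)*(x - 4)*(x + 1)*(x + 3)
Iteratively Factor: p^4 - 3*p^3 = (p)*(p^3 - 3*p^2) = p^2*(p^2 - 3*p) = p^3*(p - 3)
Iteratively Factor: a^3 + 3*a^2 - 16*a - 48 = (a + 3)*(a^2 - 16) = (a - 4)*(a + 3)*(a + 4)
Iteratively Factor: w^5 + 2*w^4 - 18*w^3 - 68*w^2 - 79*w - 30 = (w + 3)*(w^4 - w^3 - 15*w^2 - 23*w - 10) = (w + 1)*(w + 3)*(w^3 - 2*w^2 - 13*w - 10) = (w - 5)*(w + 1)*(w + 3)*(w^2 + 3*w + 2) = (w - 5)*(w + 1)^2*(w + 3)*(w + 2)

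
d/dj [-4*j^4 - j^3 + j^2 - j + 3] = -16*j^3 - 3*j^2 + 2*j - 1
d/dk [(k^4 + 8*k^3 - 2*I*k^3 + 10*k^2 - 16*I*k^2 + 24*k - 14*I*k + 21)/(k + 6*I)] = (3*k^4 + k^3*(16 + 20*I) + k^2*(46 + 128*I) + k*(192 + 120*I) + 63 + 144*I)/(k^2 + 12*I*k - 36)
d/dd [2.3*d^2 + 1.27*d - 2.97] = 4.6*d + 1.27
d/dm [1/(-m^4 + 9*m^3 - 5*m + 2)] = (4*m^3 - 27*m^2 + 5)/(m^4 - 9*m^3 + 5*m - 2)^2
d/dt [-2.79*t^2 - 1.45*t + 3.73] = -5.58*t - 1.45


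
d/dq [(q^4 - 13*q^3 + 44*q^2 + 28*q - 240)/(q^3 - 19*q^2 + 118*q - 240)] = (q^2 - 16*q + 24)/(q^2 - 16*q + 64)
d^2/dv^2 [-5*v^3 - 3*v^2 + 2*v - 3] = -30*v - 6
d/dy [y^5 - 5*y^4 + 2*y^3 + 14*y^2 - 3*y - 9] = 5*y^4 - 20*y^3 + 6*y^2 + 28*y - 3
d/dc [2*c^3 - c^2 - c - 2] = 6*c^2 - 2*c - 1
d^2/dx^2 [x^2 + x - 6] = 2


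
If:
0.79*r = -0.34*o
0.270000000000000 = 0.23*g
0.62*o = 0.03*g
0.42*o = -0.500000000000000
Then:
No Solution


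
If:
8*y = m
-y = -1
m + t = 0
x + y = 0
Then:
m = 8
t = -8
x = -1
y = 1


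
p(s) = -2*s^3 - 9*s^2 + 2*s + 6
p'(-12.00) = -646.00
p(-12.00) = 2142.00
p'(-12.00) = -646.00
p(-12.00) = 2142.00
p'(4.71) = -215.88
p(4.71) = -393.21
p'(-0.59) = 10.53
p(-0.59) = 2.10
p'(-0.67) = 11.37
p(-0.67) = 1.22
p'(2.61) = -85.85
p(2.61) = -85.65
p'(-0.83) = 12.81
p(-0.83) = -0.72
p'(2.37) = -74.36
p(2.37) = -66.44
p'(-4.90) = -53.86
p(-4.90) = 15.41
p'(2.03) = -59.27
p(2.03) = -43.76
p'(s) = -6*s^2 - 18*s + 2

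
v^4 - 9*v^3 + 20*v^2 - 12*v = v*(v - 6)*(v - 2)*(v - 1)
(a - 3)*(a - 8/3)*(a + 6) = a^3 + a^2/3 - 26*a + 48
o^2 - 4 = (o - 2)*(o + 2)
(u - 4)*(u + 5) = u^2 + u - 20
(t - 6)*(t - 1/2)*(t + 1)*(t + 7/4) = t^4 - 15*t^3/4 - 105*t^2/8 - 25*t/8 + 21/4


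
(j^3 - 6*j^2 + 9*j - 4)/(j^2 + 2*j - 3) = (j^2 - 5*j + 4)/(j + 3)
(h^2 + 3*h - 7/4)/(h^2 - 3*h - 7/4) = (-4*h^2 - 12*h + 7)/(-4*h^2 + 12*h + 7)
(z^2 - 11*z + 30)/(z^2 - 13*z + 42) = (z - 5)/(z - 7)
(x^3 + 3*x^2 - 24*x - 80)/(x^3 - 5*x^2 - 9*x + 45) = (x^2 + 8*x + 16)/(x^2 - 9)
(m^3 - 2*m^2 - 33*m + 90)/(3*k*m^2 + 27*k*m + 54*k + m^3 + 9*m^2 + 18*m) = (m^2 - 8*m + 15)/(3*k*m + 9*k + m^2 + 3*m)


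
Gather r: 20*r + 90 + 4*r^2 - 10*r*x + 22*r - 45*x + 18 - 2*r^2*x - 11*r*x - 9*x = r^2*(4 - 2*x) + r*(42 - 21*x) - 54*x + 108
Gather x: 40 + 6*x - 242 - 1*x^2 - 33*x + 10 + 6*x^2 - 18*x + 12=5*x^2 - 45*x - 180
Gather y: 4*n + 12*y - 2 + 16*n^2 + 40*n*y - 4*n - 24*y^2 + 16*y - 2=16*n^2 - 24*y^2 + y*(40*n + 28) - 4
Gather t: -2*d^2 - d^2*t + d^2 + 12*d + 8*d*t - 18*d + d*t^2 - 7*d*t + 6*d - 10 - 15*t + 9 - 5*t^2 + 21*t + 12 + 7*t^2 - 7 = -d^2 + t^2*(d + 2) + t*(-d^2 + d + 6) + 4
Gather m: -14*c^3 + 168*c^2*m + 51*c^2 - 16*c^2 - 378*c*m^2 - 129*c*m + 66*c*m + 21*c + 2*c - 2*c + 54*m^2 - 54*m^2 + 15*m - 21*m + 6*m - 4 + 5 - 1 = -14*c^3 + 35*c^2 - 378*c*m^2 + 21*c + m*(168*c^2 - 63*c)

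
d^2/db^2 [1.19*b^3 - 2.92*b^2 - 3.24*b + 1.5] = 7.14*b - 5.84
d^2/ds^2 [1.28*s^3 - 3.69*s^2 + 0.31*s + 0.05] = 7.68*s - 7.38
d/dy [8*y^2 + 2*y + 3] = 16*y + 2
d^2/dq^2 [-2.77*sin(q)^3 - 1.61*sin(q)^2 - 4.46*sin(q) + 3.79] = 6.5375*sin(q) - 6.2325*sin(3*q) - 3.22*cos(2*q)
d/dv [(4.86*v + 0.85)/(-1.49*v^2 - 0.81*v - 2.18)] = (7.2414*v^2 + 2.533*v - 9.9063)/(2.2201*v^4 + 2.4138*v^3 + 7.1525*v^2 + 3.5316*v + 4.7524)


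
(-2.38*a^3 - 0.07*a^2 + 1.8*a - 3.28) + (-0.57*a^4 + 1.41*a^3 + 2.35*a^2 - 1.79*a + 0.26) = -0.57*a^4 - 0.97*a^3 + 2.28*a^2 + 0.01*a - 3.02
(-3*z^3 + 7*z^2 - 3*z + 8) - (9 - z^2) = -3*z^3 + 8*z^2 - 3*z - 1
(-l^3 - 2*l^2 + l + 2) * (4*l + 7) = -4*l^4 - 15*l^3 - 10*l^2 + 15*l + 14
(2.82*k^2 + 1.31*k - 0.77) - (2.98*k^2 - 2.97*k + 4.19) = -0.16*k^2 + 4.28*k - 4.96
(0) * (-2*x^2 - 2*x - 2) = 0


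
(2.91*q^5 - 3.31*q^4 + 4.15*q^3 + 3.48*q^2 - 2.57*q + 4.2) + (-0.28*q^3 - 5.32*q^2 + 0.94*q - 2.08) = 2.91*q^5 - 3.31*q^4 + 3.87*q^3 - 1.84*q^2 - 1.63*q + 2.12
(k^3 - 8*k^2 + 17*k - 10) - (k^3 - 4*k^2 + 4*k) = -4*k^2 + 13*k - 10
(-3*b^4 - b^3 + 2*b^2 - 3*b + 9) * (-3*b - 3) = 9*b^5 + 12*b^4 - 3*b^3 + 3*b^2 - 18*b - 27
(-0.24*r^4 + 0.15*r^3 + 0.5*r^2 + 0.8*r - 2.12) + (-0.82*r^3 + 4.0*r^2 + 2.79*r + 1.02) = -0.24*r^4 - 0.67*r^3 + 4.5*r^2 + 3.59*r - 1.1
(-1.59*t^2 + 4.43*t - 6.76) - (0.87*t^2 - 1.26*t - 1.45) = -2.46*t^2 + 5.69*t - 5.31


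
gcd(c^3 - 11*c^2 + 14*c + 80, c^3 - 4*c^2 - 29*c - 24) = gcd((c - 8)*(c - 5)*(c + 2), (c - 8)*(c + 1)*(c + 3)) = c - 8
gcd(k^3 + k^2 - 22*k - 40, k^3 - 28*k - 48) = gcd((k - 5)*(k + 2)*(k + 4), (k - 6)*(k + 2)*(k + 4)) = k^2 + 6*k + 8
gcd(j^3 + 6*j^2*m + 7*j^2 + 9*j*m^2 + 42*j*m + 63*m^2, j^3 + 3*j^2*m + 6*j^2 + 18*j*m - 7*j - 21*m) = j^2 + 3*j*m + 7*j + 21*m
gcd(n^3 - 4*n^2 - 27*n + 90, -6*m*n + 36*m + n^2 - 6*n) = n - 6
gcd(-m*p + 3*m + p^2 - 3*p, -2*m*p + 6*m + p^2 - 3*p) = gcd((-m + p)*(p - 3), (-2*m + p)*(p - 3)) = p - 3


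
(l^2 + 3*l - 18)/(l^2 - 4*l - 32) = (-l^2 - 3*l + 18)/(-l^2 + 4*l + 32)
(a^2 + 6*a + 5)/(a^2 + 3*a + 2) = (a + 5)/(a + 2)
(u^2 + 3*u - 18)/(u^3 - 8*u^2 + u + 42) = (u + 6)/(u^2 - 5*u - 14)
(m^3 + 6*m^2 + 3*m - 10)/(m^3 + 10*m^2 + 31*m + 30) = (m - 1)/(m + 3)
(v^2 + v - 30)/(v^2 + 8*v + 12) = (v - 5)/(v + 2)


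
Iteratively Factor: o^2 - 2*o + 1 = (o - 1)*(o - 1)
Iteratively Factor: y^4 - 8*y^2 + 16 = (y + 2)*(y^3 - 2*y^2 - 4*y + 8) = (y - 2)*(y + 2)*(y^2 - 4) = (y - 2)^2*(y + 2)*(y + 2)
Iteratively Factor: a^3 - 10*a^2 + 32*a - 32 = (a - 4)*(a^2 - 6*a + 8) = (a - 4)^2*(a - 2)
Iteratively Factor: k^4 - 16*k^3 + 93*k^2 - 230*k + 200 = (k - 5)*(k^3 - 11*k^2 + 38*k - 40) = (k - 5)^2*(k^2 - 6*k + 8) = (k - 5)^2*(k - 4)*(k - 2)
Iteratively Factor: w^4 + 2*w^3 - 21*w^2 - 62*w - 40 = (w + 4)*(w^3 - 2*w^2 - 13*w - 10) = (w + 1)*(w + 4)*(w^2 - 3*w - 10) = (w + 1)*(w + 2)*(w + 4)*(w - 5)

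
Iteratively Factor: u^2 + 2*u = (u)*(u + 2)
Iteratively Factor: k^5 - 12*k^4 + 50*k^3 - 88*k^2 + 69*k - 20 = (k - 5)*(k^4 - 7*k^3 + 15*k^2 - 13*k + 4) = (k - 5)*(k - 4)*(k^3 - 3*k^2 + 3*k - 1) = (k - 5)*(k - 4)*(k - 1)*(k^2 - 2*k + 1) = (k - 5)*(k - 4)*(k - 1)^2*(k - 1)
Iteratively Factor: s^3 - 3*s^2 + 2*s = (s - 1)*(s^2 - 2*s) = (s - 2)*(s - 1)*(s)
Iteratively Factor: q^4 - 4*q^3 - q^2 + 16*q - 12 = (q - 1)*(q^3 - 3*q^2 - 4*q + 12) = (q - 1)*(q + 2)*(q^2 - 5*q + 6) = (q - 3)*(q - 1)*(q + 2)*(q - 2)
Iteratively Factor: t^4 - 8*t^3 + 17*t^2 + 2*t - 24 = (t + 1)*(t^3 - 9*t^2 + 26*t - 24) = (t - 2)*(t + 1)*(t^2 - 7*t + 12) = (t - 4)*(t - 2)*(t + 1)*(t - 3)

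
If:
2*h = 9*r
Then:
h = 9*r/2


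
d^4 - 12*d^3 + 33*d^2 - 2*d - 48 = (d - 8)*(d - 3)*(d - 2)*(d + 1)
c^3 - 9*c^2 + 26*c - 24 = (c - 4)*(c - 3)*(c - 2)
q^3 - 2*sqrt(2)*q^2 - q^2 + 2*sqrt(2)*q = q*(q - 1)*(q - 2*sqrt(2))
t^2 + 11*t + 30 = (t + 5)*(t + 6)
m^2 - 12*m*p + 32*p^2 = (m - 8*p)*(m - 4*p)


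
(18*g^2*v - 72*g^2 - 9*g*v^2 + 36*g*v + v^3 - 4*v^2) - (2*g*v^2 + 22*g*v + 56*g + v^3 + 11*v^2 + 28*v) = 18*g^2*v - 72*g^2 - 11*g*v^2 + 14*g*v - 56*g - 15*v^2 - 28*v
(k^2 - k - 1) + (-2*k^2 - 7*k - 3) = -k^2 - 8*k - 4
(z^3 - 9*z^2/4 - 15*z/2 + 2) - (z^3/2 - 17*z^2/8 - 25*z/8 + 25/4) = z^3/2 - z^2/8 - 35*z/8 - 17/4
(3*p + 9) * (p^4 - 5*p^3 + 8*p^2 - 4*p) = 3*p^5 - 6*p^4 - 21*p^3 + 60*p^2 - 36*p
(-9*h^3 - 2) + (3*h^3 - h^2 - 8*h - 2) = -6*h^3 - h^2 - 8*h - 4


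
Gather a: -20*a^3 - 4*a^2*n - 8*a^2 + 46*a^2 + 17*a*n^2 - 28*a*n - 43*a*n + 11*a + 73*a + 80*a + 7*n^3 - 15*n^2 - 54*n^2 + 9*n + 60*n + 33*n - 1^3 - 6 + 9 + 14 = -20*a^3 + a^2*(38 - 4*n) + a*(17*n^2 - 71*n + 164) + 7*n^3 - 69*n^2 + 102*n + 16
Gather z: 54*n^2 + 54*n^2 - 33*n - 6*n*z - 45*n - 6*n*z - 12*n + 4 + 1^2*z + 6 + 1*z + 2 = 108*n^2 - 90*n + z*(2 - 12*n) + 12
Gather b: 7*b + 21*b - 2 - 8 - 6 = 28*b - 16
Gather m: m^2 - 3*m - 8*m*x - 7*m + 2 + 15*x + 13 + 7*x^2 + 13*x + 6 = m^2 + m*(-8*x - 10) + 7*x^2 + 28*x + 21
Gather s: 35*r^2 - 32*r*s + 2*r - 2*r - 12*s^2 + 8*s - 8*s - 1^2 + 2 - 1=35*r^2 - 32*r*s - 12*s^2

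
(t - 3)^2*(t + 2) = t^3 - 4*t^2 - 3*t + 18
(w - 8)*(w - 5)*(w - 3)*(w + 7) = w^4 - 9*w^3 - 33*w^2 + 433*w - 840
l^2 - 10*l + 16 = (l - 8)*(l - 2)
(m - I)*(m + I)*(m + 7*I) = m^3 + 7*I*m^2 + m + 7*I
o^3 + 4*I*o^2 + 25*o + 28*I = (o - 4*I)*(o + I)*(o + 7*I)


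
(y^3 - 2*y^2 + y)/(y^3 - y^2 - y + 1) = y/(y + 1)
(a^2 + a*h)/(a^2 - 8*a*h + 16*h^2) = a*(a + h)/(a^2 - 8*a*h + 16*h^2)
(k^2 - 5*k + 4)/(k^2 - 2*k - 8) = (k - 1)/(k + 2)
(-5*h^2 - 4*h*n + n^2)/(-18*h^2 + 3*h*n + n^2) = (-5*h^2 - 4*h*n + n^2)/(-18*h^2 + 3*h*n + n^2)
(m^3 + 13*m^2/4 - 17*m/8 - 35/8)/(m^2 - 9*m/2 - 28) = (4*m^2 - m - 5)/(4*(m - 8))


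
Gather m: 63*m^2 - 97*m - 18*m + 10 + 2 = 63*m^2 - 115*m + 12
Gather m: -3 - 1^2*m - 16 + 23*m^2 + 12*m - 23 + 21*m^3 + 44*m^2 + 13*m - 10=21*m^3 + 67*m^2 + 24*m - 52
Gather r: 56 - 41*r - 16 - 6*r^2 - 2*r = -6*r^2 - 43*r + 40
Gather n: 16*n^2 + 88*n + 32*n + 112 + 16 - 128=16*n^2 + 120*n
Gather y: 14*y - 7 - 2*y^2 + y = -2*y^2 + 15*y - 7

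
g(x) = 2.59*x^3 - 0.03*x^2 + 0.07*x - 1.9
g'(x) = 7.77*x^2 - 0.06*x + 0.07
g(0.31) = -1.80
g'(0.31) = 0.80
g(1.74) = 11.78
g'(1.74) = 23.49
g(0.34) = -1.78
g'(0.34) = 0.95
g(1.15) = 2.08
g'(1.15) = 10.28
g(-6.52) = -721.50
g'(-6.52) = 330.77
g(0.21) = -1.86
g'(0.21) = 0.40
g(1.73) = 11.54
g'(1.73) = 23.22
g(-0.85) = -3.57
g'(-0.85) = 5.73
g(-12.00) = -4482.58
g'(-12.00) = 1119.67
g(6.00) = 556.88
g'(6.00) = 279.43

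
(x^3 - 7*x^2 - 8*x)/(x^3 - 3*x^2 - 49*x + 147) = x*(x^2 - 7*x - 8)/(x^3 - 3*x^2 - 49*x + 147)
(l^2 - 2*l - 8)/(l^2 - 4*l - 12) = (l - 4)/(l - 6)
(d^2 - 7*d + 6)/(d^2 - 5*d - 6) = (d - 1)/(d + 1)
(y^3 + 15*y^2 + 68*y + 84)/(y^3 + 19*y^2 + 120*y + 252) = (y + 2)/(y + 6)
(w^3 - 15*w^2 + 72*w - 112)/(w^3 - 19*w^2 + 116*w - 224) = (w - 4)/(w - 8)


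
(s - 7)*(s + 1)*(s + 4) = s^3 - 2*s^2 - 31*s - 28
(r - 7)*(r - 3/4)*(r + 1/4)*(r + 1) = r^4 - 13*r^3/2 - 67*r^2/16 + 37*r/8 + 21/16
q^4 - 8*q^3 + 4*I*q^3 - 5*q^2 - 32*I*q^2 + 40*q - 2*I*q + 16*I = (q - 8)*(q + I)^2*(q + 2*I)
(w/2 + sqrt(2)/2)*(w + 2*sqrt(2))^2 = w^3/2 + 5*sqrt(2)*w^2/2 + 8*w + 4*sqrt(2)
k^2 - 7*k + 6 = (k - 6)*(k - 1)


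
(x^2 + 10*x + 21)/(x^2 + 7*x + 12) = (x + 7)/(x + 4)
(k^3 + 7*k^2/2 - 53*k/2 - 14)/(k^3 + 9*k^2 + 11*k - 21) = (k^2 - 7*k/2 - 2)/(k^2 + 2*k - 3)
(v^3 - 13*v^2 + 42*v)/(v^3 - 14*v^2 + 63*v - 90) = v*(v - 7)/(v^2 - 8*v + 15)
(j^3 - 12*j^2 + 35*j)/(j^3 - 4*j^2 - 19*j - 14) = j*(j - 5)/(j^2 + 3*j + 2)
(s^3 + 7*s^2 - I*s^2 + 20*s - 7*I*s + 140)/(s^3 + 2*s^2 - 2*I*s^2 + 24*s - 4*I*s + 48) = (s^2 + s*(7 - 5*I) - 35*I)/(s^2 + s*(2 - 6*I) - 12*I)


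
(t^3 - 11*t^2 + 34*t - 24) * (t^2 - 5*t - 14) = t^5 - 16*t^4 + 75*t^3 - 40*t^2 - 356*t + 336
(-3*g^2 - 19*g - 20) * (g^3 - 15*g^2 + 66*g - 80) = -3*g^5 + 26*g^4 + 67*g^3 - 714*g^2 + 200*g + 1600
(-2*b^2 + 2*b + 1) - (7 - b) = -2*b^2 + 3*b - 6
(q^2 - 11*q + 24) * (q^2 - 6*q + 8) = q^4 - 17*q^3 + 98*q^2 - 232*q + 192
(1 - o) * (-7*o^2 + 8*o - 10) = 7*o^3 - 15*o^2 + 18*o - 10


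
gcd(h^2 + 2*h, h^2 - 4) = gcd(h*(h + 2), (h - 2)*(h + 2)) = h + 2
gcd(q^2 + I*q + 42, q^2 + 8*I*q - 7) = q + 7*I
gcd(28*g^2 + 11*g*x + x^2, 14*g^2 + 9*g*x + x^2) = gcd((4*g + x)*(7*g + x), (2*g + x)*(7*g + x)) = 7*g + x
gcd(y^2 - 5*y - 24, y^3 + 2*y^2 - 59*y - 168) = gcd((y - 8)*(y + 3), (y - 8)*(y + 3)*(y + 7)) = y^2 - 5*y - 24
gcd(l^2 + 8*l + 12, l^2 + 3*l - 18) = l + 6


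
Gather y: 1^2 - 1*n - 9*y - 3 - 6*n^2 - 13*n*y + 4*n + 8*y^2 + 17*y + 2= -6*n^2 + 3*n + 8*y^2 + y*(8 - 13*n)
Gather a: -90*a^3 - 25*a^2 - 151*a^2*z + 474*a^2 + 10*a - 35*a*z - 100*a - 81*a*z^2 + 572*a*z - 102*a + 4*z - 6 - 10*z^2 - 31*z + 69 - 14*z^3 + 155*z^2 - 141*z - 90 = -90*a^3 + a^2*(449 - 151*z) + a*(-81*z^2 + 537*z - 192) - 14*z^3 + 145*z^2 - 168*z - 27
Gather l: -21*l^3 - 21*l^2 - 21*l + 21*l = -21*l^3 - 21*l^2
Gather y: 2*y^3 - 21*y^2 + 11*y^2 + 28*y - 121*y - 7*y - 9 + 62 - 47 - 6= 2*y^3 - 10*y^2 - 100*y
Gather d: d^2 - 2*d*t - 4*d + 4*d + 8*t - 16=d^2 - 2*d*t + 8*t - 16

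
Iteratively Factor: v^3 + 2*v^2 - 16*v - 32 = (v - 4)*(v^2 + 6*v + 8) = (v - 4)*(v + 4)*(v + 2)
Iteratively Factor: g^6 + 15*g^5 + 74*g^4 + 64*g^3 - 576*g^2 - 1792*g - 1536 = (g + 4)*(g^5 + 11*g^4 + 30*g^3 - 56*g^2 - 352*g - 384) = (g + 4)^2*(g^4 + 7*g^3 + 2*g^2 - 64*g - 96) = (g + 2)*(g + 4)^2*(g^3 + 5*g^2 - 8*g - 48) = (g + 2)*(g + 4)^3*(g^2 + g - 12) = (g - 3)*(g + 2)*(g + 4)^3*(g + 4)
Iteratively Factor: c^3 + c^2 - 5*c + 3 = (c - 1)*(c^2 + 2*c - 3) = (c - 1)^2*(c + 3)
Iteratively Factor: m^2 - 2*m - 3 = (m - 3)*(m + 1)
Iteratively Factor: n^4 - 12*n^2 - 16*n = (n - 4)*(n^3 + 4*n^2 + 4*n) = n*(n - 4)*(n^2 + 4*n + 4) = n*(n - 4)*(n + 2)*(n + 2)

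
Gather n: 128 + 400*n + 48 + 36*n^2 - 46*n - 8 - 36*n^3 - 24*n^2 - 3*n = -36*n^3 + 12*n^2 + 351*n + 168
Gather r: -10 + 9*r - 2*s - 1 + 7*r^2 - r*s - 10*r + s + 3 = 7*r^2 + r*(-s - 1) - s - 8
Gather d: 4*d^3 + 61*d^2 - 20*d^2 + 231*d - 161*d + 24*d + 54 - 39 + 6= 4*d^3 + 41*d^2 + 94*d + 21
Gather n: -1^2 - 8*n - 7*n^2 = -7*n^2 - 8*n - 1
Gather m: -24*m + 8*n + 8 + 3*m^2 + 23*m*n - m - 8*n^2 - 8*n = 3*m^2 + m*(23*n - 25) - 8*n^2 + 8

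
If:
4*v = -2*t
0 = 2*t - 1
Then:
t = 1/2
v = -1/4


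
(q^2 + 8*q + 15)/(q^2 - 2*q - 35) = (q + 3)/(q - 7)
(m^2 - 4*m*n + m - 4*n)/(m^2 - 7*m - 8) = (m - 4*n)/(m - 8)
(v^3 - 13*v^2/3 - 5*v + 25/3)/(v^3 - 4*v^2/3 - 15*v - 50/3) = (v - 1)/(v + 2)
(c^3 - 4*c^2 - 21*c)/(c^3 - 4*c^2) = (c^2 - 4*c - 21)/(c*(c - 4))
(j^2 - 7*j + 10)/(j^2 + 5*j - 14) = (j - 5)/(j + 7)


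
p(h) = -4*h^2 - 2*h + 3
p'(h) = -8*h - 2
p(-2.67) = -20.18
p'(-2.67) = 19.36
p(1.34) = -6.86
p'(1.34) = -12.72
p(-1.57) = -3.72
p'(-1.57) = 10.56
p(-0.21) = 3.24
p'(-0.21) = -0.32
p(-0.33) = 3.22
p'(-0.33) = 0.64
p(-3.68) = -43.81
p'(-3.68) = 27.44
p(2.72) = -32.03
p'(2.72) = -23.76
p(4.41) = -83.61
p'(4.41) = -37.28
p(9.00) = -339.00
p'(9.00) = -74.00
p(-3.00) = -27.00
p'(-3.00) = 22.00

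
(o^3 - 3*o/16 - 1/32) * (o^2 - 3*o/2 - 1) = o^5 - 3*o^4/2 - 19*o^3/16 + o^2/4 + 15*o/64 + 1/32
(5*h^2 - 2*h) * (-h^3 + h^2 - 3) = -5*h^5 + 7*h^4 - 2*h^3 - 15*h^2 + 6*h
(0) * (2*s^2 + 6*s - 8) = 0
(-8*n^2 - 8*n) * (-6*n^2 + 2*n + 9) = 48*n^4 + 32*n^3 - 88*n^2 - 72*n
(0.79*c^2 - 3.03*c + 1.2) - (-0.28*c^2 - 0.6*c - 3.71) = 1.07*c^2 - 2.43*c + 4.91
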